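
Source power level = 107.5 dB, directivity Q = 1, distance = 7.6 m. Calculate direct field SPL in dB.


Given values:
  Lw = 107.5 dB, Q = 1, r = 7.6 m
Formula: SPL = Lw + 10 * log10(Q / (4 * pi * r^2))
Compute 4 * pi * r^2 = 4 * pi * 7.6^2 = 725.8336
Compute Q / denom = 1 / 725.8336 = 0.00137773
Compute 10 * log10(0.00137773) = -28.6084
SPL = 107.5 + (-28.6084) = 78.89

78.89 dB


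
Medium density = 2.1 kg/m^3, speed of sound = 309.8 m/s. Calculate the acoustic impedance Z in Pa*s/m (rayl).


Given values:
  rho = 2.1 kg/m^3
  c = 309.8 m/s
Formula: Z = rho * c
Z = 2.1 * 309.8
Z = 650.58

650.58 rayl


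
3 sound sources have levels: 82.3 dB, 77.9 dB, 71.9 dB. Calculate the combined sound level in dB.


Formula: L_total = 10 * log10( sum(10^(Li/10)) )
  Source 1: 10^(82.3/10) = 169824365.2462
  Source 2: 10^(77.9/10) = 61659500.1861
  Source 3: 10^(71.9/10) = 15488166.1891
Sum of linear values = 246972031.6214
L_total = 10 * log10(246972031.6214) = 83.93

83.93 dB


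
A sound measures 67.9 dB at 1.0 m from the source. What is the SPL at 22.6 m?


Given values:
  SPL1 = 67.9 dB, r1 = 1.0 m, r2 = 22.6 m
Formula: SPL2 = SPL1 - 20 * log10(r2 / r1)
Compute ratio: r2 / r1 = 22.6 / 1.0 = 22.6
Compute log10: log10(22.6) = 1.354108
Compute drop: 20 * 1.354108 = 27.0822
SPL2 = 67.9 - 27.0822 = 40.82

40.82 dB


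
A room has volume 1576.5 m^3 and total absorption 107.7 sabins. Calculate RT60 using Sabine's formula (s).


Given values:
  V = 1576.5 m^3
  A = 107.7 sabins
Formula: RT60 = 0.161 * V / A
Numerator: 0.161 * 1576.5 = 253.8165
RT60 = 253.8165 / 107.7 = 2.357

2.357 s


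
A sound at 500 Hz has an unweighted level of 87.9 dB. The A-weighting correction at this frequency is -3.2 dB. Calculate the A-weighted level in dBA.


Given values:
  SPL = 87.9 dB
  A-weighting at 500 Hz = -3.2 dB
Formula: L_A = SPL + A_weight
L_A = 87.9 + (-3.2)
L_A = 84.7

84.7 dBA


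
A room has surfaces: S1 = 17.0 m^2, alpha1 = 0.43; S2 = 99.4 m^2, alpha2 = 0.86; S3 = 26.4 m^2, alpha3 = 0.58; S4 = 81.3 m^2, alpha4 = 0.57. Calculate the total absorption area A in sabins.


Given surfaces:
  Surface 1: 17.0 * 0.43 = 7.31
  Surface 2: 99.4 * 0.86 = 85.484
  Surface 3: 26.4 * 0.58 = 15.312
  Surface 4: 81.3 * 0.57 = 46.341
Formula: A = sum(Si * alpha_i)
A = 7.31 + 85.484 + 15.312 + 46.341
A = 154.45

154.45 sabins


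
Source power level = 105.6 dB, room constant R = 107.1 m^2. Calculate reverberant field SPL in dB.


Given values:
  Lw = 105.6 dB, R = 107.1 m^2
Formula: SPL = Lw + 10 * log10(4 / R)
Compute 4 / R = 4 / 107.1 = 0.037348
Compute 10 * log10(0.037348) = -14.2773
SPL = 105.6 + (-14.2773) = 91.32

91.32 dB


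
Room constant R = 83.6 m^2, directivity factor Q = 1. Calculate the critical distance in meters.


Given values:
  R = 83.6 m^2, Q = 1
Formula: d_c = 0.141 * sqrt(Q * R)
Compute Q * R = 1 * 83.6 = 83.6
Compute sqrt(83.6) = 9.1433
d_c = 0.141 * 9.1433 = 1.289

1.289 m


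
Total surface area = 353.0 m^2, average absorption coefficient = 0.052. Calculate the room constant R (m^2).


Given values:
  S = 353.0 m^2, alpha = 0.052
Formula: R = S * alpha / (1 - alpha)
Numerator: 353.0 * 0.052 = 18.356
Denominator: 1 - 0.052 = 0.948
R = 18.356 / 0.948 = 19.36

19.36 m^2


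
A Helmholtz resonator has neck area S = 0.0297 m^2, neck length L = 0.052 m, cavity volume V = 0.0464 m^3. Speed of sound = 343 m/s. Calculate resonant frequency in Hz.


Given values:
  S = 0.0297 m^2, L = 0.052 m, V = 0.0464 m^3, c = 343 m/s
Formula: f = (c / (2*pi)) * sqrt(S / (V * L))
Compute V * L = 0.0464 * 0.052 = 0.0024128
Compute S / (V * L) = 0.0297 / 0.0024128 = 12.3094
Compute sqrt(12.3094) = 3.508475
Compute c / (2*pi) = 343 / 6.283185 = 54.590148
f = 54.590148 * 3.508475 = 191.53

191.53 Hz


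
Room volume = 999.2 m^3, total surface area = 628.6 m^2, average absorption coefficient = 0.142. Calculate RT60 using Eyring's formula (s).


Given values:
  V = 999.2 m^3, S = 628.6 m^2, alpha = 0.142
Formula: RT60 = 0.161 * V / (-S * ln(1 - alpha))
Compute ln(1 - 0.142) = ln(0.858) = -0.153151
Denominator: -628.6 * -0.153151 = 96.2707
Numerator: 0.161 * 999.2 = 160.8712
RT60 = 160.8712 / 96.2707 = 1.671

1.671 s


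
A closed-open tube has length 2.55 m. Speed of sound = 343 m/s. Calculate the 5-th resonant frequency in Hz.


Given values:
  Tube type: closed-open, L = 2.55 m, c = 343 m/s, n = 5
Formula: f_n = (2n - 1) * c / (4 * L)
Compute 2n - 1 = 2*5 - 1 = 9
Compute 4 * L = 4 * 2.55 = 10.2
f = 9 * 343 / 10.2
f = 302.65

302.65 Hz


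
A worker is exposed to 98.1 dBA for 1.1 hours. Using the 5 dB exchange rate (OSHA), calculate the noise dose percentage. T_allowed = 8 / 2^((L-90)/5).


Given values:
  L = 98.1 dBA, T = 1.1 hours
Formula: T_allowed = 8 / 2^((L - 90) / 5)
Compute exponent: (98.1 - 90) / 5 = 1.62
Compute 2^(1.62) = 3.07375
T_allowed = 8 / 3.07375 = 2.602684 hours
Dose = (T / T_allowed) * 100
Dose = (1.1 / 2.602684) * 100 = 42.26

42.26 %


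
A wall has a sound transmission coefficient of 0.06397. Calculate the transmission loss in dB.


Given values:
  tau = 0.06397
Formula: TL = 10 * log10(1 / tau)
Compute 1 / tau = 1 / 0.06397 = 15.6323
Compute log10(15.6323) = 1.194023
TL = 10 * 1.194023 = 11.94

11.94 dB


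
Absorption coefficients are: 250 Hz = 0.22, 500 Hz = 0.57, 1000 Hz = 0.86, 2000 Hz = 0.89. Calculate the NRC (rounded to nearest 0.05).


Given values:
  a_250 = 0.22, a_500 = 0.57
  a_1000 = 0.86, a_2000 = 0.89
Formula: NRC = (a250 + a500 + a1000 + a2000) / 4
Sum = 0.22 + 0.57 + 0.86 + 0.89 = 2.54
NRC = 2.54 / 4 = 0.635
Rounded to nearest 0.05: 0.65

0.65


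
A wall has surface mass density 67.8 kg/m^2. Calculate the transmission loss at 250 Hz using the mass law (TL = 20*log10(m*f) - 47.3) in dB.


Given values:
  m = 67.8 kg/m^2, f = 250 Hz
Formula: TL = 20 * log10(m * f) - 47.3
Compute m * f = 67.8 * 250 = 16950.0
Compute log10(16950.0) = 4.22917
Compute 20 * 4.22917 = 84.5834
TL = 84.5834 - 47.3 = 37.28

37.28 dB


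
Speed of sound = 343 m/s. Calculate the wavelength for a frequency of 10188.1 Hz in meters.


Given values:
  c = 343 m/s, f = 10188.1 Hz
Formula: lambda = c / f
lambda = 343 / 10188.1
lambda = 0.0337

0.0337 m


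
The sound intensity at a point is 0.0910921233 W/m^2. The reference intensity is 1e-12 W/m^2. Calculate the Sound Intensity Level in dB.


Given values:
  I = 0.0910921233 W/m^2
  I_ref = 1e-12 W/m^2
Formula: SIL = 10 * log10(I / I_ref)
Compute ratio: I / I_ref = 91092123300
Compute log10: log10(91092123300) = 10.959481
Multiply: SIL = 10 * 10.959481 = 109.59

109.59 dB


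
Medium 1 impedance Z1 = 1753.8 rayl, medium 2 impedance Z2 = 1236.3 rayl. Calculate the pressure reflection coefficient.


Given values:
  Z1 = 1753.8 rayl, Z2 = 1236.3 rayl
Formula: R = (Z2 - Z1) / (Z2 + Z1)
Numerator: Z2 - Z1 = 1236.3 - 1753.8 = -517.5
Denominator: Z2 + Z1 = 1236.3 + 1753.8 = 2990.1
R = -517.5 / 2990.1 = -0.1731

-0.1731


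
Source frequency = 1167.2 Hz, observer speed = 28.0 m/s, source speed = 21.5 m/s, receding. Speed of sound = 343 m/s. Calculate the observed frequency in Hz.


Given values:
  f_s = 1167.2 Hz, v_o = 28.0 m/s, v_s = 21.5 m/s
  Direction: receding
Formula: f_o = f_s * (c - v_o) / (c + v_s)
Numerator: c - v_o = 343 - 28.0 = 315.0
Denominator: c + v_s = 343 + 21.5 = 364.5
f_o = 1167.2 * 315.0 / 364.5 = 1008.69

1008.69 Hz


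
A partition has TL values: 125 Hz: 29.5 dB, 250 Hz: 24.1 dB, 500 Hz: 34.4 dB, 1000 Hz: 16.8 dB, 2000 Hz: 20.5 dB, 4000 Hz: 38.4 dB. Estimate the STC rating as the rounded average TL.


Given TL values at each frequency:
  125 Hz: 29.5 dB
  250 Hz: 24.1 dB
  500 Hz: 34.4 dB
  1000 Hz: 16.8 dB
  2000 Hz: 20.5 dB
  4000 Hz: 38.4 dB
Formula: STC ~ round(average of TL values)
Sum = 29.5 + 24.1 + 34.4 + 16.8 + 20.5 + 38.4 = 163.7
Average = 163.7 / 6 = 27.28
Rounded: 27

27


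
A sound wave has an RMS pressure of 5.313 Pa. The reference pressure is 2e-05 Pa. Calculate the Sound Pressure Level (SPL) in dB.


Given values:
  p = 5.313 Pa
  p_ref = 2e-05 Pa
Formula: SPL = 20 * log10(p / p_ref)
Compute ratio: p / p_ref = 5.313 / 2e-05 = 265650
Compute log10: log10(265650) = 5.42431
Multiply: SPL = 20 * 5.42431 = 108.49

108.49 dB


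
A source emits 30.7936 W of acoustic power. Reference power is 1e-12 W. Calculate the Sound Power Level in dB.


Given values:
  W = 30.7936 W
  W_ref = 1e-12 W
Formula: SWL = 10 * log10(W / W_ref)
Compute ratio: W / W_ref = 30793600000000
Compute log10: log10(30793600000000) = 13.48846
Multiply: SWL = 10 * 13.48846 = 134.88

134.88 dB


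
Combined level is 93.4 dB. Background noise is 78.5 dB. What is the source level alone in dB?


Given values:
  L_total = 93.4 dB, L_bg = 78.5 dB
Formula: L_source = 10 * log10(10^(L_total/10) - 10^(L_bg/10))
Convert to linear:
  10^(93.4/10) = 2187761623.9496
  10^(78.5/10) = 70794578.4384
Difference: 2187761623.9496 - 70794578.4384 = 2116967045.5112
L_source = 10 * log10(2116967045.5112) = 93.26

93.26 dB


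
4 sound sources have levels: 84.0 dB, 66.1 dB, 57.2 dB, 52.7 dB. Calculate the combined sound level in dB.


Formula: L_total = 10 * log10( sum(10^(Li/10)) )
  Source 1: 10^(84.0/10) = 251188643.151
  Source 2: 10^(66.1/10) = 4073802.778
  Source 3: 10^(57.2/10) = 524807.4602
  Source 4: 10^(52.7/10) = 186208.7137
Sum of linear values = 255973462.1029
L_total = 10 * log10(255973462.1029) = 84.08

84.08 dB


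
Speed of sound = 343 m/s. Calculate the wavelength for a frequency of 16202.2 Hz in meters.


Given values:
  c = 343 m/s, f = 16202.2 Hz
Formula: lambda = c / f
lambda = 343 / 16202.2
lambda = 0.0212

0.0212 m


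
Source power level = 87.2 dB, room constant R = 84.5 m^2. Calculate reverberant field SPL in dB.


Given values:
  Lw = 87.2 dB, R = 84.5 m^2
Formula: SPL = Lw + 10 * log10(4 / R)
Compute 4 / R = 4 / 84.5 = 0.047337
Compute 10 * log10(0.047337) = -13.248
SPL = 87.2 + (-13.248) = 73.95

73.95 dB


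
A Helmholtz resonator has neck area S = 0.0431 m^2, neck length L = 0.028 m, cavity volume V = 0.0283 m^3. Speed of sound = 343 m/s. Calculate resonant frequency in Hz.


Given values:
  S = 0.0431 m^2, L = 0.028 m, V = 0.0283 m^3, c = 343 m/s
Formula: f = (c / (2*pi)) * sqrt(S / (V * L))
Compute V * L = 0.0283 * 0.028 = 0.0007924
Compute S / (V * L) = 0.0431 / 0.0007924 = 54.3917
Compute sqrt(54.3917) = 7.375073
Compute c / (2*pi) = 343 / 6.283185 = 54.590148
f = 54.590148 * 7.375073 = 402.61

402.61 Hz


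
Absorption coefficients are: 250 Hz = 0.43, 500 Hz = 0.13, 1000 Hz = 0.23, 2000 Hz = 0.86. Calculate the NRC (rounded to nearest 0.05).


Given values:
  a_250 = 0.43, a_500 = 0.13
  a_1000 = 0.23, a_2000 = 0.86
Formula: NRC = (a250 + a500 + a1000 + a2000) / 4
Sum = 0.43 + 0.13 + 0.23 + 0.86 = 1.65
NRC = 1.65 / 4 = 0.4125
Rounded to nearest 0.05: 0.4

0.4


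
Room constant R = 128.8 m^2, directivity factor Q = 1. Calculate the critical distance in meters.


Given values:
  R = 128.8 m^2, Q = 1
Formula: d_c = 0.141 * sqrt(Q * R)
Compute Q * R = 1 * 128.8 = 128.8
Compute sqrt(128.8) = 11.349
d_c = 0.141 * 11.349 = 1.6

1.6 m


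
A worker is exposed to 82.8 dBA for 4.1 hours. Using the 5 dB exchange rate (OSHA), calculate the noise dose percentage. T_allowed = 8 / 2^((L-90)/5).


Given values:
  L = 82.8 dBA, T = 4.1 hours
Formula: T_allowed = 8 / 2^((L - 90) / 5)
Compute exponent: (82.8 - 90) / 5 = -1.44
Compute 2^(-1.44) = 0.368567
T_allowed = 8 / 0.368567 = 21.705687 hours
Dose = (T / T_allowed) * 100
Dose = (4.1 / 21.705687) * 100 = 18.89

18.89 %


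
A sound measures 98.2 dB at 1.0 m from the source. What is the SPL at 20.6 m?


Given values:
  SPL1 = 98.2 dB, r1 = 1.0 m, r2 = 20.6 m
Formula: SPL2 = SPL1 - 20 * log10(r2 / r1)
Compute ratio: r2 / r1 = 20.6 / 1.0 = 20.6
Compute log10: log10(20.6) = 1.313867
Compute drop: 20 * 1.313867 = 26.2773
SPL2 = 98.2 - 26.2773 = 71.92

71.92 dB


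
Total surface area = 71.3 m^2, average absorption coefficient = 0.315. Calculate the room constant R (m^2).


Given values:
  S = 71.3 m^2, alpha = 0.315
Formula: R = S * alpha / (1 - alpha)
Numerator: 71.3 * 0.315 = 22.4595
Denominator: 1 - 0.315 = 0.685
R = 22.4595 / 0.685 = 32.79

32.79 m^2


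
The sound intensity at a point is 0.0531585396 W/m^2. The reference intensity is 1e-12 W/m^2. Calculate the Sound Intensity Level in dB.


Given values:
  I = 0.0531585396 W/m^2
  I_ref = 1e-12 W/m^2
Formula: SIL = 10 * log10(I / I_ref)
Compute ratio: I / I_ref = 53158539600
Compute log10: log10(53158539600) = 10.725573
Multiply: SIL = 10 * 10.725573 = 107.26

107.26 dB


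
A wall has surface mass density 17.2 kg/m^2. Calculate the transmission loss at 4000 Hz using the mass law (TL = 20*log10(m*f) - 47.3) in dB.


Given values:
  m = 17.2 kg/m^2, f = 4000 Hz
Formula: TL = 20 * log10(m * f) - 47.3
Compute m * f = 17.2 * 4000 = 68800.0
Compute log10(68800.0) = 4.837588
Compute 20 * 4.837588 = 96.7518
TL = 96.7518 - 47.3 = 49.45

49.45 dB


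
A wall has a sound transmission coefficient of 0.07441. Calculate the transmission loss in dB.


Given values:
  tau = 0.07441
Formula: TL = 10 * log10(1 / tau)
Compute 1 / tau = 1 / 0.07441 = 13.4391
Compute log10(13.4391) = 1.12837
TL = 10 * 1.12837 = 11.28

11.28 dB


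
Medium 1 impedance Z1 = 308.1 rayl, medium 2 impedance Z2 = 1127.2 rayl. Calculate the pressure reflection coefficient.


Given values:
  Z1 = 308.1 rayl, Z2 = 1127.2 rayl
Formula: R = (Z2 - Z1) / (Z2 + Z1)
Numerator: Z2 - Z1 = 1127.2 - 308.1 = 819.1
Denominator: Z2 + Z1 = 1127.2 + 308.1 = 1435.3
R = 819.1 / 1435.3 = 0.5707

0.5707


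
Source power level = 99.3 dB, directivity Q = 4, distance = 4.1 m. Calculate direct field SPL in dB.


Given values:
  Lw = 99.3 dB, Q = 4, r = 4.1 m
Formula: SPL = Lw + 10 * log10(Q / (4 * pi * r^2))
Compute 4 * pi * r^2 = 4 * pi * 4.1^2 = 211.2407
Compute Q / denom = 4 / 211.2407 = 0.01893574
Compute 10 * log10(0.01893574) = -17.2272
SPL = 99.3 + (-17.2272) = 82.07

82.07 dB


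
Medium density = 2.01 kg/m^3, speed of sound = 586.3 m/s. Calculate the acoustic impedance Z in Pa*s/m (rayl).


Given values:
  rho = 2.01 kg/m^3
  c = 586.3 m/s
Formula: Z = rho * c
Z = 2.01 * 586.3
Z = 1178.46

1178.46 rayl


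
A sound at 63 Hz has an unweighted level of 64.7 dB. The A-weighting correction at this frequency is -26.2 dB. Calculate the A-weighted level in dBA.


Given values:
  SPL = 64.7 dB
  A-weighting at 63 Hz = -26.2 dB
Formula: L_A = SPL + A_weight
L_A = 64.7 + (-26.2)
L_A = 38.5

38.5 dBA


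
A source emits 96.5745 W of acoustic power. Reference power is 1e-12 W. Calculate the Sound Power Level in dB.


Given values:
  W = 96.5745 W
  W_ref = 1e-12 W
Formula: SWL = 10 * log10(W / W_ref)
Compute ratio: W / W_ref = 96574500000000
Compute log10: log10(96574500000000) = 13.984862
Multiply: SWL = 10 * 13.984862 = 139.85

139.85 dB


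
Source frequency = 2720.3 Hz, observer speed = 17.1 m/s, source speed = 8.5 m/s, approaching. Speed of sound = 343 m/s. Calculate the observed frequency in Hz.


Given values:
  f_s = 2720.3 Hz, v_o = 17.1 m/s, v_s = 8.5 m/s
  Direction: approaching
Formula: f_o = f_s * (c + v_o) / (c - v_s)
Numerator: c + v_o = 343 + 17.1 = 360.1
Denominator: c - v_s = 343 - 8.5 = 334.5
f_o = 2720.3 * 360.1 / 334.5 = 2928.49

2928.49 Hz


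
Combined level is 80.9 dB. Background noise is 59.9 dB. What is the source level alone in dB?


Given values:
  L_total = 80.9 dB, L_bg = 59.9 dB
Formula: L_source = 10 * log10(10^(L_total/10) - 10^(L_bg/10))
Convert to linear:
  10^(80.9/10) = 123026877.0812
  10^(59.9/10) = 977237.221
Difference: 123026877.0812 - 977237.221 = 122049639.8602
L_source = 10 * log10(122049639.8602) = 80.87

80.87 dB


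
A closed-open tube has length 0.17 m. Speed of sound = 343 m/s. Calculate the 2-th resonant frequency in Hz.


Given values:
  Tube type: closed-open, L = 0.17 m, c = 343 m/s, n = 2
Formula: f_n = (2n - 1) * c / (4 * L)
Compute 2n - 1 = 2*2 - 1 = 3
Compute 4 * L = 4 * 0.17 = 0.68
f = 3 * 343 / 0.68
f = 1513.24

1513.24 Hz


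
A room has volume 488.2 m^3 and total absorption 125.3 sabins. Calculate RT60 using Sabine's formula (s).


Given values:
  V = 488.2 m^3
  A = 125.3 sabins
Formula: RT60 = 0.161 * V / A
Numerator: 0.161 * 488.2 = 78.6002
RT60 = 78.6002 / 125.3 = 0.627

0.627 s


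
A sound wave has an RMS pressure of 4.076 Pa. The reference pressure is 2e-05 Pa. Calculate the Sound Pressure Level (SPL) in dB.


Given values:
  p = 4.076 Pa
  p_ref = 2e-05 Pa
Formula: SPL = 20 * log10(p / p_ref)
Compute ratio: p / p_ref = 4.076 / 2e-05 = 203800
Compute log10: log10(203800) = 5.309204
Multiply: SPL = 20 * 5.309204 = 106.18

106.18 dB


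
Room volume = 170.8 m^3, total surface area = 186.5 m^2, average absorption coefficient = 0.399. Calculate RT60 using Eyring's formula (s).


Given values:
  V = 170.8 m^3, S = 186.5 m^2, alpha = 0.399
Formula: RT60 = 0.161 * V / (-S * ln(1 - alpha))
Compute ln(1 - 0.399) = ln(0.601) = -0.50916
Denominator: -186.5 * -0.50916 = 94.9583
Numerator: 0.161 * 170.8 = 27.4988
RT60 = 27.4988 / 94.9583 = 0.29

0.29 s


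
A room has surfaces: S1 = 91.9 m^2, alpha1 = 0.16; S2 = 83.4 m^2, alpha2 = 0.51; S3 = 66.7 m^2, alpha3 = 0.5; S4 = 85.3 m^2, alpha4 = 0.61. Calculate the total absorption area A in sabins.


Given surfaces:
  Surface 1: 91.9 * 0.16 = 14.704
  Surface 2: 83.4 * 0.51 = 42.534
  Surface 3: 66.7 * 0.5 = 33.35
  Surface 4: 85.3 * 0.61 = 52.033
Formula: A = sum(Si * alpha_i)
A = 14.704 + 42.534 + 33.35 + 52.033
A = 142.62

142.62 sabins


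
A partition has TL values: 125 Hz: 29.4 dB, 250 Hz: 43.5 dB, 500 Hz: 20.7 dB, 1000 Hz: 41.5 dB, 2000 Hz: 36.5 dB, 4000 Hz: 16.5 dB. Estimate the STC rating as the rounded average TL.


Given TL values at each frequency:
  125 Hz: 29.4 dB
  250 Hz: 43.5 dB
  500 Hz: 20.7 dB
  1000 Hz: 41.5 dB
  2000 Hz: 36.5 dB
  4000 Hz: 16.5 dB
Formula: STC ~ round(average of TL values)
Sum = 29.4 + 43.5 + 20.7 + 41.5 + 36.5 + 16.5 = 188.1
Average = 188.1 / 6 = 31.35
Rounded: 31

31


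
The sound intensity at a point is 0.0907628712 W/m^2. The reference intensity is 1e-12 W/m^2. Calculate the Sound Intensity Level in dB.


Given values:
  I = 0.0907628712 W/m^2
  I_ref = 1e-12 W/m^2
Formula: SIL = 10 * log10(I / I_ref)
Compute ratio: I / I_ref = 90762871200
Compute log10: log10(90762871200) = 10.957908
Multiply: SIL = 10 * 10.957908 = 109.58

109.58 dB


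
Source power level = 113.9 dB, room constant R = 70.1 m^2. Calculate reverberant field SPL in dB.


Given values:
  Lw = 113.9 dB, R = 70.1 m^2
Formula: SPL = Lw + 10 * log10(4 / R)
Compute 4 / R = 4 / 70.1 = 0.057061
Compute 10 * log10(0.057061) = -12.4366
SPL = 113.9 + (-12.4366) = 101.46

101.46 dB


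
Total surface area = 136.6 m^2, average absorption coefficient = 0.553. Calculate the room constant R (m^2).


Given values:
  S = 136.6 m^2, alpha = 0.553
Formula: R = S * alpha / (1 - alpha)
Numerator: 136.6 * 0.553 = 75.5398
Denominator: 1 - 0.553 = 0.447
R = 75.5398 / 0.447 = 168.99

168.99 m^2


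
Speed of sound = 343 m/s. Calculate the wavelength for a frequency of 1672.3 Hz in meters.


Given values:
  c = 343 m/s, f = 1672.3 Hz
Formula: lambda = c / f
lambda = 343 / 1672.3
lambda = 0.2051

0.2051 m


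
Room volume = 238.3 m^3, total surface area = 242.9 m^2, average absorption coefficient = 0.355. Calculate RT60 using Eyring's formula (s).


Given values:
  V = 238.3 m^3, S = 242.9 m^2, alpha = 0.355
Formula: RT60 = 0.161 * V / (-S * ln(1 - alpha))
Compute ln(1 - 0.355) = ln(0.645) = -0.438505
Denominator: -242.9 * -0.438505 = 106.5129
Numerator: 0.161 * 238.3 = 38.3663
RT60 = 38.3663 / 106.5129 = 0.36

0.36 s


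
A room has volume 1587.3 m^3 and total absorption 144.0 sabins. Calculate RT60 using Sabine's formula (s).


Given values:
  V = 1587.3 m^3
  A = 144.0 sabins
Formula: RT60 = 0.161 * V / A
Numerator: 0.161 * 1587.3 = 255.5553
RT60 = 255.5553 / 144.0 = 1.775

1.775 s


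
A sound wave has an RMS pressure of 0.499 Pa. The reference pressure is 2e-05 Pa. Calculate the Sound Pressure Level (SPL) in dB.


Given values:
  p = 0.499 Pa
  p_ref = 2e-05 Pa
Formula: SPL = 20 * log10(p / p_ref)
Compute ratio: p / p_ref = 0.499 / 2e-05 = 24950
Compute log10: log10(24950) = 4.397071
Multiply: SPL = 20 * 4.397071 = 87.94

87.94 dB


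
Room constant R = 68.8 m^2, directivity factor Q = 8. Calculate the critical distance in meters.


Given values:
  R = 68.8 m^2, Q = 8
Formula: d_c = 0.141 * sqrt(Q * R)
Compute Q * R = 8 * 68.8 = 550.4
Compute sqrt(550.4) = 23.4606
d_c = 0.141 * 23.4606 = 3.308

3.308 m


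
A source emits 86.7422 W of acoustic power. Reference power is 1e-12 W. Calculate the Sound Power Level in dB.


Given values:
  W = 86.7422 W
  W_ref = 1e-12 W
Formula: SWL = 10 * log10(W / W_ref)
Compute ratio: W / W_ref = 86742200000000
Compute log10: log10(86742200000000) = 13.93823
Multiply: SWL = 10 * 13.93823 = 139.38

139.38 dB


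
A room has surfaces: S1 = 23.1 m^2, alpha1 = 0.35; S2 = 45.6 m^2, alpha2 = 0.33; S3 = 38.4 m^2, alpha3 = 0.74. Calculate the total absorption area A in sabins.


Given surfaces:
  Surface 1: 23.1 * 0.35 = 8.085
  Surface 2: 45.6 * 0.33 = 15.048
  Surface 3: 38.4 * 0.74 = 28.416
Formula: A = sum(Si * alpha_i)
A = 8.085 + 15.048 + 28.416
A = 51.55

51.55 sabins


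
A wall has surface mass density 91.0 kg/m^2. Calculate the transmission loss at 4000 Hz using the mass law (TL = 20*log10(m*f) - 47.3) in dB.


Given values:
  m = 91.0 kg/m^2, f = 4000 Hz
Formula: TL = 20 * log10(m * f) - 47.3
Compute m * f = 91.0 * 4000 = 364000.0
Compute log10(364000.0) = 5.561101
Compute 20 * 5.561101 = 111.222
TL = 111.222 - 47.3 = 63.92

63.92 dB


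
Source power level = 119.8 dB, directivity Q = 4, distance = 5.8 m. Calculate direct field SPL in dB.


Given values:
  Lw = 119.8 dB, Q = 4, r = 5.8 m
Formula: SPL = Lw + 10 * log10(Q / (4 * pi * r^2))
Compute 4 * pi * r^2 = 4 * pi * 5.8^2 = 422.7327
Compute Q / denom = 4 / 422.7327 = 0.00946224
Compute 10 * log10(0.00946224) = -20.2401
SPL = 119.8 + (-20.2401) = 99.56

99.56 dB


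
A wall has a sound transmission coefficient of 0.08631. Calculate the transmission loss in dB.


Given values:
  tau = 0.08631
Formula: TL = 10 * log10(1 / tau)
Compute 1 / tau = 1 / 0.08631 = 11.5861
Compute log10(11.5861) = 1.063937
TL = 10 * 1.063937 = 10.64

10.64 dB


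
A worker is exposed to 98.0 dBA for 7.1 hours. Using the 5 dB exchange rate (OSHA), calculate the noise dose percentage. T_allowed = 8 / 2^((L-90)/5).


Given values:
  L = 98.0 dBA, T = 7.1 hours
Formula: T_allowed = 8 / 2^((L - 90) / 5)
Compute exponent: (98.0 - 90) / 5 = 1.6
Compute 2^(1.6) = 3.031433
T_allowed = 8 / 3.031433 = 2.639016 hours
Dose = (T / T_allowed) * 100
Dose = (7.1 / 2.639016) * 100 = 269.04

269.04 %


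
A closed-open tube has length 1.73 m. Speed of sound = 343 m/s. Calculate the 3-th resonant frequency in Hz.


Given values:
  Tube type: closed-open, L = 1.73 m, c = 343 m/s, n = 3
Formula: f_n = (2n - 1) * c / (4 * L)
Compute 2n - 1 = 2*3 - 1 = 5
Compute 4 * L = 4 * 1.73 = 6.92
f = 5 * 343 / 6.92
f = 247.83

247.83 Hz


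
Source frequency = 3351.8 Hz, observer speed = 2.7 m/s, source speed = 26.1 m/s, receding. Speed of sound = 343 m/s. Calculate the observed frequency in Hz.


Given values:
  f_s = 3351.8 Hz, v_o = 2.7 m/s, v_s = 26.1 m/s
  Direction: receding
Formula: f_o = f_s * (c - v_o) / (c + v_s)
Numerator: c - v_o = 343 - 2.7 = 340.3
Denominator: c + v_s = 343 + 26.1 = 369.1
f_o = 3351.8 * 340.3 / 369.1 = 3090.27

3090.27 Hz


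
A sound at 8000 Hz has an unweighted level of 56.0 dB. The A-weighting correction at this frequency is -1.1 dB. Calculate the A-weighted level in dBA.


Given values:
  SPL = 56.0 dB
  A-weighting at 8000 Hz = -1.1 dB
Formula: L_A = SPL + A_weight
L_A = 56.0 + (-1.1)
L_A = 54.9

54.9 dBA


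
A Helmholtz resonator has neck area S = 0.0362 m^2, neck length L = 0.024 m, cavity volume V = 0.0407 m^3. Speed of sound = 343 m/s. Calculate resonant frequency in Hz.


Given values:
  S = 0.0362 m^2, L = 0.024 m, V = 0.0407 m^3, c = 343 m/s
Formula: f = (c / (2*pi)) * sqrt(S / (V * L))
Compute V * L = 0.0407 * 0.024 = 0.0009768
Compute S / (V * L) = 0.0362 / 0.0009768 = 37.0598
Compute sqrt(37.0598) = 6.087676
Compute c / (2*pi) = 343 / 6.283185 = 54.590148
f = 54.590148 * 6.087676 = 332.33

332.33 Hz


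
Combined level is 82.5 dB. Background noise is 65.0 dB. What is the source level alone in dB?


Given values:
  L_total = 82.5 dB, L_bg = 65.0 dB
Formula: L_source = 10 * log10(10^(L_total/10) - 10^(L_bg/10))
Convert to linear:
  10^(82.5/10) = 177827941.0039
  10^(65.0/10) = 3162277.6602
Difference: 177827941.0039 - 3162277.6602 = 174665663.3437
L_source = 10 * log10(174665663.3437) = 82.42

82.42 dB


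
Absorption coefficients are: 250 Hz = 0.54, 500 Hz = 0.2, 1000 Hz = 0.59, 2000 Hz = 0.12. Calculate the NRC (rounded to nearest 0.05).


Given values:
  a_250 = 0.54, a_500 = 0.2
  a_1000 = 0.59, a_2000 = 0.12
Formula: NRC = (a250 + a500 + a1000 + a2000) / 4
Sum = 0.54 + 0.2 + 0.59 + 0.12 = 1.45
NRC = 1.45 / 4 = 0.3625
Rounded to nearest 0.05: 0.35

0.35


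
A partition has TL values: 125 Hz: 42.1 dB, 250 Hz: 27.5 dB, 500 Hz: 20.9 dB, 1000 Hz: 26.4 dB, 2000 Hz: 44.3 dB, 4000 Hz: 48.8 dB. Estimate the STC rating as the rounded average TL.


Given TL values at each frequency:
  125 Hz: 42.1 dB
  250 Hz: 27.5 dB
  500 Hz: 20.9 dB
  1000 Hz: 26.4 dB
  2000 Hz: 44.3 dB
  4000 Hz: 48.8 dB
Formula: STC ~ round(average of TL values)
Sum = 42.1 + 27.5 + 20.9 + 26.4 + 44.3 + 48.8 = 210.0
Average = 210.0 / 6 = 35.0
Rounded: 35

35


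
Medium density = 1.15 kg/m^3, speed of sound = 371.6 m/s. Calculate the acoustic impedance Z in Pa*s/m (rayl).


Given values:
  rho = 1.15 kg/m^3
  c = 371.6 m/s
Formula: Z = rho * c
Z = 1.15 * 371.6
Z = 427.34

427.34 rayl


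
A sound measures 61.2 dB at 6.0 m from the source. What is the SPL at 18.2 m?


Given values:
  SPL1 = 61.2 dB, r1 = 6.0 m, r2 = 18.2 m
Formula: SPL2 = SPL1 - 20 * log10(r2 / r1)
Compute ratio: r2 / r1 = 18.2 / 6.0 = 3.0333
Compute log10: log10(3.0333) = 0.481915
Compute drop: 20 * 0.481915 = 9.6383
SPL2 = 61.2 - 9.6383 = 51.56

51.56 dB


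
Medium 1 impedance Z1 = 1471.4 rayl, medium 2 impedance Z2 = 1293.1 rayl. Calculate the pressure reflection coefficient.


Given values:
  Z1 = 1471.4 rayl, Z2 = 1293.1 rayl
Formula: R = (Z2 - Z1) / (Z2 + Z1)
Numerator: Z2 - Z1 = 1293.1 - 1471.4 = -178.3
Denominator: Z2 + Z1 = 1293.1 + 1471.4 = 2764.5
R = -178.3 / 2764.5 = -0.0645

-0.0645


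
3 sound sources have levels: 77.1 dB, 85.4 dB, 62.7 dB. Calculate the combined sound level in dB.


Formula: L_total = 10 * log10( sum(10^(Li/10)) )
  Source 1: 10^(77.1/10) = 51286138.3991
  Source 2: 10^(85.4/10) = 346736850.4525
  Source 3: 10^(62.7/10) = 1862087.1367
Sum of linear values = 399885075.9883
L_total = 10 * log10(399885075.9883) = 86.02

86.02 dB


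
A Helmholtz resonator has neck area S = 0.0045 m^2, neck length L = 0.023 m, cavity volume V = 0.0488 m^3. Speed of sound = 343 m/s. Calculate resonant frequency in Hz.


Given values:
  S = 0.0045 m^2, L = 0.023 m, V = 0.0488 m^3, c = 343 m/s
Formula: f = (c / (2*pi)) * sqrt(S / (V * L))
Compute V * L = 0.0488 * 0.023 = 0.0011224
Compute S / (V * L) = 0.0045 / 0.0011224 = 4.0093
Compute sqrt(4.0093) = 2.002324
Compute c / (2*pi) = 343 / 6.283185 = 54.590148
f = 54.590148 * 2.002324 = 109.31

109.31 Hz


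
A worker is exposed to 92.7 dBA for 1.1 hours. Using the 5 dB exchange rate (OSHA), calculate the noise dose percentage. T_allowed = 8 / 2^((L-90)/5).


Given values:
  L = 92.7 dBA, T = 1.1 hours
Formula: T_allowed = 8 / 2^((L - 90) / 5)
Compute exponent: (92.7 - 90) / 5 = 0.54
Compute 2^(0.54) = 1.453973
T_allowed = 8 / 1.453973 = 5.502165 hours
Dose = (T / T_allowed) * 100
Dose = (1.1 / 5.502165) * 100 = 19.99

19.99 %


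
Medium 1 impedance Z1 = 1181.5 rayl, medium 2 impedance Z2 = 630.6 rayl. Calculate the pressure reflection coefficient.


Given values:
  Z1 = 1181.5 rayl, Z2 = 630.6 rayl
Formula: R = (Z2 - Z1) / (Z2 + Z1)
Numerator: Z2 - Z1 = 630.6 - 1181.5 = -550.9
Denominator: Z2 + Z1 = 630.6 + 1181.5 = 1812.1
R = -550.9 / 1812.1 = -0.304

-0.304


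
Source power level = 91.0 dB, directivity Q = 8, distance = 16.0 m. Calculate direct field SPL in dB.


Given values:
  Lw = 91.0 dB, Q = 8, r = 16.0 m
Formula: SPL = Lw + 10 * log10(Q / (4 * pi * r^2))
Compute 4 * pi * r^2 = 4 * pi * 16.0^2 = 3216.9909
Compute Q / denom = 8 / 3216.9909 = 0.0024868
Compute 10 * log10(0.0024868) = -26.0436
SPL = 91.0 + (-26.0436) = 64.96

64.96 dB


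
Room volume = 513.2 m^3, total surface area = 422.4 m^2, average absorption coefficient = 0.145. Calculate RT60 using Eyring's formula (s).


Given values:
  V = 513.2 m^3, S = 422.4 m^2, alpha = 0.145
Formula: RT60 = 0.161 * V / (-S * ln(1 - alpha))
Compute ln(1 - 0.145) = ln(0.855) = -0.156654
Denominator: -422.4 * -0.156654 = 66.1706
Numerator: 0.161 * 513.2 = 82.6252
RT60 = 82.6252 / 66.1706 = 1.249

1.249 s


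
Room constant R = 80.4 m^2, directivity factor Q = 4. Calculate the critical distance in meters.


Given values:
  R = 80.4 m^2, Q = 4
Formula: d_c = 0.141 * sqrt(Q * R)
Compute Q * R = 4 * 80.4 = 321.6
Compute sqrt(321.6) = 17.9332
d_c = 0.141 * 17.9332 = 2.529

2.529 m


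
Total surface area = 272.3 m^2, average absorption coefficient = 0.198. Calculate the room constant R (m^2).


Given values:
  S = 272.3 m^2, alpha = 0.198
Formula: R = S * alpha / (1 - alpha)
Numerator: 272.3 * 0.198 = 53.9154
Denominator: 1 - 0.198 = 0.802
R = 53.9154 / 0.802 = 67.23

67.23 m^2


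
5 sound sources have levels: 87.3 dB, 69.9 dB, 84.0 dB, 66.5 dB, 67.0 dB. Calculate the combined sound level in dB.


Formula: L_total = 10 * log10( sum(10^(Li/10)) )
  Source 1: 10^(87.3/10) = 537031796.3703
  Source 2: 10^(69.9/10) = 9772372.2096
  Source 3: 10^(84.0/10) = 251188643.151
  Source 4: 10^(66.5/10) = 4466835.9215
  Source 5: 10^(67.0/10) = 5011872.3363
Sum of linear values = 807471519.9887
L_total = 10 * log10(807471519.9887) = 89.07

89.07 dB


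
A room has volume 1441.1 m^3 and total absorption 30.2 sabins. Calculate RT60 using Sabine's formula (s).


Given values:
  V = 1441.1 m^3
  A = 30.2 sabins
Formula: RT60 = 0.161 * V / A
Numerator: 0.161 * 1441.1 = 232.0171
RT60 = 232.0171 / 30.2 = 7.683

7.683 s


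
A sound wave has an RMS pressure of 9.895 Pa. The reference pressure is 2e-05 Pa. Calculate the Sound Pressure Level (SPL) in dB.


Given values:
  p = 9.895 Pa
  p_ref = 2e-05 Pa
Formula: SPL = 20 * log10(p / p_ref)
Compute ratio: p / p_ref = 9.895 / 2e-05 = 494750
Compute log10: log10(494750) = 5.694386
Multiply: SPL = 20 * 5.694386 = 113.89

113.89 dB


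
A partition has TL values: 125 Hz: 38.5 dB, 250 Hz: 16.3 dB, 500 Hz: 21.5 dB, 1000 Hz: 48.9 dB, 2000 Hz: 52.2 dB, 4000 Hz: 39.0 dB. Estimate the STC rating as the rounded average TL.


Given TL values at each frequency:
  125 Hz: 38.5 dB
  250 Hz: 16.3 dB
  500 Hz: 21.5 dB
  1000 Hz: 48.9 dB
  2000 Hz: 52.2 dB
  4000 Hz: 39.0 dB
Formula: STC ~ round(average of TL values)
Sum = 38.5 + 16.3 + 21.5 + 48.9 + 52.2 + 39.0 = 216.4
Average = 216.4 / 6 = 36.07
Rounded: 36

36


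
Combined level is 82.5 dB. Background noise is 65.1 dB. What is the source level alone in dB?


Given values:
  L_total = 82.5 dB, L_bg = 65.1 dB
Formula: L_source = 10 * log10(10^(L_total/10) - 10^(L_bg/10))
Convert to linear:
  10^(82.5/10) = 177827941.0039
  10^(65.1/10) = 3235936.5693
Difference: 177827941.0039 - 3235936.5693 = 174592004.4346
L_source = 10 * log10(174592004.4346) = 82.42

82.42 dB


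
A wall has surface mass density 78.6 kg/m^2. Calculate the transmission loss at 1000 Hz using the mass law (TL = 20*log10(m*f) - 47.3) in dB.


Given values:
  m = 78.6 kg/m^2, f = 1000 Hz
Formula: TL = 20 * log10(m * f) - 47.3
Compute m * f = 78.6 * 1000 = 78600.0
Compute log10(78600.0) = 4.895423
Compute 20 * 4.895423 = 97.9085
TL = 97.9085 - 47.3 = 50.61

50.61 dB


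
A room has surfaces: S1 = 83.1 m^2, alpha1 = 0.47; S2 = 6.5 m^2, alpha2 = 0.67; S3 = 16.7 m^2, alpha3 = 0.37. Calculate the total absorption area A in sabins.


Given surfaces:
  Surface 1: 83.1 * 0.47 = 39.057
  Surface 2: 6.5 * 0.67 = 4.355
  Surface 3: 16.7 * 0.37 = 6.179
Formula: A = sum(Si * alpha_i)
A = 39.057 + 4.355 + 6.179
A = 49.59

49.59 sabins


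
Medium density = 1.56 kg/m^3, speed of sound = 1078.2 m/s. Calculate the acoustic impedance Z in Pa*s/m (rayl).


Given values:
  rho = 1.56 kg/m^3
  c = 1078.2 m/s
Formula: Z = rho * c
Z = 1.56 * 1078.2
Z = 1681.99

1681.99 rayl


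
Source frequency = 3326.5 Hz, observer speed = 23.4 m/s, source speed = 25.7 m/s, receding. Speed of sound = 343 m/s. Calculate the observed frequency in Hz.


Given values:
  f_s = 3326.5 Hz, v_o = 23.4 m/s, v_s = 25.7 m/s
  Direction: receding
Formula: f_o = f_s * (c - v_o) / (c + v_s)
Numerator: c - v_o = 343 - 23.4 = 319.6
Denominator: c + v_s = 343 + 25.7 = 368.7
f_o = 3326.5 * 319.6 / 368.7 = 2883.51

2883.51 Hz


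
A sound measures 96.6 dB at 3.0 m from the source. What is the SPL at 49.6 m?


Given values:
  SPL1 = 96.6 dB, r1 = 3.0 m, r2 = 49.6 m
Formula: SPL2 = SPL1 - 20 * log10(r2 / r1)
Compute ratio: r2 / r1 = 49.6 / 3.0 = 16.5333
Compute log10: log10(16.5333) = 1.21836
Compute drop: 20 * 1.21836 = 24.3672
SPL2 = 96.6 - 24.3672 = 72.23

72.23 dB


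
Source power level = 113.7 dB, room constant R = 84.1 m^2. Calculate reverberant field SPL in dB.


Given values:
  Lw = 113.7 dB, R = 84.1 m^2
Formula: SPL = Lw + 10 * log10(4 / R)
Compute 4 / R = 4 / 84.1 = 0.047562
Compute 10 * log10(0.047562) = -13.2274
SPL = 113.7 + (-13.2274) = 100.47

100.47 dB


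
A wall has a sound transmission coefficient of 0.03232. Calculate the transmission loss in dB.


Given values:
  tau = 0.03232
Formula: TL = 10 * log10(1 / tau)
Compute 1 / tau = 1 / 0.03232 = 30.9406
Compute log10(30.9406) = 1.490529
TL = 10 * 1.490529 = 14.91

14.91 dB


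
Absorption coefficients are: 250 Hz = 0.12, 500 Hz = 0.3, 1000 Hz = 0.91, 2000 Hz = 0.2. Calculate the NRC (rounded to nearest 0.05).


Given values:
  a_250 = 0.12, a_500 = 0.3
  a_1000 = 0.91, a_2000 = 0.2
Formula: NRC = (a250 + a500 + a1000 + a2000) / 4
Sum = 0.12 + 0.3 + 0.91 + 0.2 = 1.53
NRC = 1.53 / 4 = 0.3825
Rounded to nearest 0.05: 0.4

0.4


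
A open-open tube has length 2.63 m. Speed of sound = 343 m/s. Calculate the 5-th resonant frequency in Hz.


Given values:
  Tube type: open-open, L = 2.63 m, c = 343 m/s, n = 5
Formula: f_n = n * c / (2 * L)
Compute 2 * L = 2 * 2.63 = 5.26
f = 5 * 343 / 5.26
f = 326.05

326.05 Hz


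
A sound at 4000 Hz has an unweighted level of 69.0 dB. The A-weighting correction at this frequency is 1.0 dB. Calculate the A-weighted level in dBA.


Given values:
  SPL = 69.0 dB
  A-weighting at 4000 Hz = 1.0 dB
Formula: L_A = SPL + A_weight
L_A = 69.0 + (1.0)
L_A = 70.0

70.0 dBA


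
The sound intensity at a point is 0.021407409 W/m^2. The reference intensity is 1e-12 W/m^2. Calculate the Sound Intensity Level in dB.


Given values:
  I = 0.021407409 W/m^2
  I_ref = 1e-12 W/m^2
Formula: SIL = 10 * log10(I / I_ref)
Compute ratio: I / I_ref = 21407409000
Compute log10: log10(21407409000) = 10.330564
Multiply: SIL = 10 * 10.330564 = 103.31

103.31 dB


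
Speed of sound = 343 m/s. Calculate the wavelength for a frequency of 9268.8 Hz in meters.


Given values:
  c = 343 m/s, f = 9268.8 Hz
Formula: lambda = c / f
lambda = 343 / 9268.8
lambda = 0.037

0.037 m


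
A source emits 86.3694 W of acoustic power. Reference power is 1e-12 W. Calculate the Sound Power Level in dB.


Given values:
  W = 86.3694 W
  W_ref = 1e-12 W
Formula: SWL = 10 * log10(W / W_ref)
Compute ratio: W / W_ref = 86369400000000
Compute log10: log10(86369400000000) = 13.93636
Multiply: SWL = 10 * 13.93636 = 139.36

139.36 dB


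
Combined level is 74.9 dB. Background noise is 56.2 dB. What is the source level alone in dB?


Given values:
  L_total = 74.9 dB, L_bg = 56.2 dB
Formula: L_source = 10 * log10(10^(L_total/10) - 10^(L_bg/10))
Convert to linear:
  10^(74.9/10) = 30902954.3251
  10^(56.2/10) = 416869.3835
Difference: 30902954.3251 - 416869.3835 = 30486084.9416
L_source = 10 * log10(30486084.9416) = 74.84

74.84 dB


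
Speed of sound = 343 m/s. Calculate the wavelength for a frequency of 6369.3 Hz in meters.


Given values:
  c = 343 m/s, f = 6369.3 Hz
Formula: lambda = c / f
lambda = 343 / 6369.3
lambda = 0.0539

0.0539 m


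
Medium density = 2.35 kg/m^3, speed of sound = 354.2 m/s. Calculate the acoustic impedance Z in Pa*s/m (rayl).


Given values:
  rho = 2.35 kg/m^3
  c = 354.2 m/s
Formula: Z = rho * c
Z = 2.35 * 354.2
Z = 832.37

832.37 rayl


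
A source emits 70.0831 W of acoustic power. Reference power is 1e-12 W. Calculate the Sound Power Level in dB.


Given values:
  W = 70.0831 W
  W_ref = 1e-12 W
Formula: SWL = 10 * log10(W / W_ref)
Compute ratio: W / W_ref = 70083100000000
Compute log10: log10(70083100000000) = 13.845613
Multiply: SWL = 10 * 13.845613 = 138.46

138.46 dB


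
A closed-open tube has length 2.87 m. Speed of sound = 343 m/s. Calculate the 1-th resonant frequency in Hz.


Given values:
  Tube type: closed-open, L = 2.87 m, c = 343 m/s, n = 1
Formula: f_n = (2n - 1) * c / (4 * L)
Compute 2n - 1 = 2*1 - 1 = 1
Compute 4 * L = 4 * 2.87 = 11.48
f = 1 * 343 / 11.48
f = 29.88

29.88 Hz


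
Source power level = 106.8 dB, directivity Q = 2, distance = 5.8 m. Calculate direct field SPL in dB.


Given values:
  Lw = 106.8 dB, Q = 2, r = 5.8 m
Formula: SPL = Lw + 10 * log10(Q / (4 * pi * r^2))
Compute 4 * pi * r^2 = 4 * pi * 5.8^2 = 422.7327
Compute Q / denom = 2 / 422.7327 = 0.00473112
Compute 10 * log10(0.00473112) = -23.2504
SPL = 106.8 + (-23.2504) = 83.55

83.55 dB


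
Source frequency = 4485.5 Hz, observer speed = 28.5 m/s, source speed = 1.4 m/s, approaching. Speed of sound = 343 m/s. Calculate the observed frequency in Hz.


Given values:
  f_s = 4485.5 Hz, v_o = 28.5 m/s, v_s = 1.4 m/s
  Direction: approaching
Formula: f_o = f_s * (c + v_o) / (c - v_s)
Numerator: c + v_o = 343 + 28.5 = 371.5
Denominator: c - v_s = 343 - 1.4 = 341.6
f_o = 4485.5 * 371.5 / 341.6 = 4878.11

4878.11 Hz


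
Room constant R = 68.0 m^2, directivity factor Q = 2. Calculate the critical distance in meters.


Given values:
  R = 68.0 m^2, Q = 2
Formula: d_c = 0.141 * sqrt(Q * R)
Compute Q * R = 2 * 68.0 = 136.0
Compute sqrt(136.0) = 11.6619
d_c = 0.141 * 11.6619 = 1.644

1.644 m


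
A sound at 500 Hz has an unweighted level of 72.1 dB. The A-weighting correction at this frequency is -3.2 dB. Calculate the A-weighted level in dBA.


Given values:
  SPL = 72.1 dB
  A-weighting at 500 Hz = -3.2 dB
Formula: L_A = SPL + A_weight
L_A = 72.1 + (-3.2)
L_A = 68.9

68.9 dBA


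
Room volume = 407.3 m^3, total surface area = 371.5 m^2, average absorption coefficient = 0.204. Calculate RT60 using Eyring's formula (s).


Given values:
  V = 407.3 m^3, S = 371.5 m^2, alpha = 0.204
Formula: RT60 = 0.161 * V / (-S * ln(1 - alpha))
Compute ln(1 - 0.204) = ln(0.796) = -0.228156
Denominator: -371.5 * -0.228156 = 84.76
Numerator: 0.161 * 407.3 = 65.5753
RT60 = 65.5753 / 84.76 = 0.774

0.774 s


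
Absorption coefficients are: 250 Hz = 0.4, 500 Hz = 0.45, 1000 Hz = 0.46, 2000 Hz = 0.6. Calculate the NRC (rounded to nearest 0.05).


Given values:
  a_250 = 0.4, a_500 = 0.45
  a_1000 = 0.46, a_2000 = 0.6
Formula: NRC = (a250 + a500 + a1000 + a2000) / 4
Sum = 0.4 + 0.45 + 0.46 + 0.6 = 1.91
NRC = 1.91 / 4 = 0.4775
Rounded to nearest 0.05: 0.5

0.5


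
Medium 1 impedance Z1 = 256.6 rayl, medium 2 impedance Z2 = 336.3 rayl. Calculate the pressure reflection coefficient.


Given values:
  Z1 = 256.6 rayl, Z2 = 336.3 rayl
Formula: R = (Z2 - Z1) / (Z2 + Z1)
Numerator: Z2 - Z1 = 336.3 - 256.6 = 79.7
Denominator: Z2 + Z1 = 336.3 + 256.6 = 592.9
R = 79.7 / 592.9 = 0.1344

0.1344


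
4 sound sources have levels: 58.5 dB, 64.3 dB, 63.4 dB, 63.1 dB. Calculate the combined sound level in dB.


Formula: L_total = 10 * log10( sum(10^(Li/10)) )
  Source 1: 10^(58.5/10) = 707945.7844
  Source 2: 10^(64.3/10) = 2691534.8039
  Source 3: 10^(63.4/10) = 2187761.6239
  Source 4: 10^(63.1/10) = 2041737.9447
Sum of linear values = 7628980.1569
L_total = 10 * log10(7628980.1569) = 68.82

68.82 dB
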